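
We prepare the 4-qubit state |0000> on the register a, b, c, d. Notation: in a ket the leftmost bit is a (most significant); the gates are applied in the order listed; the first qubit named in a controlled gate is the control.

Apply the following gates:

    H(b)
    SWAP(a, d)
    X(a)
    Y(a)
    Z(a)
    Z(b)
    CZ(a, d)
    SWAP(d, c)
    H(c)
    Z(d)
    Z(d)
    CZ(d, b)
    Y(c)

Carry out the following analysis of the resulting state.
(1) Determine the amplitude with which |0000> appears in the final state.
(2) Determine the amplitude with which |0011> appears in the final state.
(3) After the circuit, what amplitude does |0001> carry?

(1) The amplitude on |0000> is -1/2.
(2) The amplitude on |0011> is 0.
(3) The final state's coefficient on |0001> equals 0.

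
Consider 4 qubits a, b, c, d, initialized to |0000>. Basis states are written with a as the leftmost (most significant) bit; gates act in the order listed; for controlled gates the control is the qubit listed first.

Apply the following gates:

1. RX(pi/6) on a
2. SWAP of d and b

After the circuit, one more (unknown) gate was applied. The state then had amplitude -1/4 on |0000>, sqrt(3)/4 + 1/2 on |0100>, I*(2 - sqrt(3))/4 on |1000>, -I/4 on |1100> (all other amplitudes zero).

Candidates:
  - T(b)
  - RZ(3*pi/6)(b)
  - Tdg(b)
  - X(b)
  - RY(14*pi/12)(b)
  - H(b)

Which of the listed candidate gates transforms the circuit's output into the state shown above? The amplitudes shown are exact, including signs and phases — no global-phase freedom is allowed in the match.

It was RY(14*pi/12)(b) that produced the state shown.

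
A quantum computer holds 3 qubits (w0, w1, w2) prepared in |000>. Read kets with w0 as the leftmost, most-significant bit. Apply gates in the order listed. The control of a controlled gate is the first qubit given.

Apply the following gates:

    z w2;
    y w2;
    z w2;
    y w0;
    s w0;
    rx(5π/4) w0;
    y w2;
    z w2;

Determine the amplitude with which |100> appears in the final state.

|100> carries amplitude -sqrt(2 - sqrt(2))/2 in the final state.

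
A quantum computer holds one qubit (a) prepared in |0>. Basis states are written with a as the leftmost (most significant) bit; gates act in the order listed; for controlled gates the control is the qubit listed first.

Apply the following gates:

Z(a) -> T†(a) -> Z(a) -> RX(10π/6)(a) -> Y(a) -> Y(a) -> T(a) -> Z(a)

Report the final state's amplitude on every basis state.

After the circuit, the state carries amplitude -sqrt(3)/2 on |0>, exp(3*I*pi/4)/2 on |1>.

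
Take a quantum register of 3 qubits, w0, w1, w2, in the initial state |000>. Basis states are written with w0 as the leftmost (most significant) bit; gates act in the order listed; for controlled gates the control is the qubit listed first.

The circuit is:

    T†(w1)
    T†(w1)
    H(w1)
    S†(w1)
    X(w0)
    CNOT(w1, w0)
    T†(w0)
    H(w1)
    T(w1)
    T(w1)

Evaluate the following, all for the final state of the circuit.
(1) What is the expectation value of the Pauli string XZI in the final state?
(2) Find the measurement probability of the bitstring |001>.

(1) In the final state, XZI has expectation sqrt(2)/2.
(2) Outcome |001> occurs with probability 0.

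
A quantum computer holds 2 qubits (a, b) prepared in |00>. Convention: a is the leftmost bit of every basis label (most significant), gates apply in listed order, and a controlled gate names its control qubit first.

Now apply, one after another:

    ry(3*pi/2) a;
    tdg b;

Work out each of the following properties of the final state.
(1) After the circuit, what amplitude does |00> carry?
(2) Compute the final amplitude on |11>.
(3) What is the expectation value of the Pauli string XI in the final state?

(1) |00> carries amplitude -sqrt(2)/2 in the final state.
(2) |11> carries amplitude 0 in the final state.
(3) In the final state, XI has expectation -1.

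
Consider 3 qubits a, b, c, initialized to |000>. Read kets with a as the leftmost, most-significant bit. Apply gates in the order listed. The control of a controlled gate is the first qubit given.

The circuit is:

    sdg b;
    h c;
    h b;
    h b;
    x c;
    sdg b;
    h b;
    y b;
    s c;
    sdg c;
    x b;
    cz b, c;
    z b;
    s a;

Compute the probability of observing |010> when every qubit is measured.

Outcome |010> occurs with probability 1/4.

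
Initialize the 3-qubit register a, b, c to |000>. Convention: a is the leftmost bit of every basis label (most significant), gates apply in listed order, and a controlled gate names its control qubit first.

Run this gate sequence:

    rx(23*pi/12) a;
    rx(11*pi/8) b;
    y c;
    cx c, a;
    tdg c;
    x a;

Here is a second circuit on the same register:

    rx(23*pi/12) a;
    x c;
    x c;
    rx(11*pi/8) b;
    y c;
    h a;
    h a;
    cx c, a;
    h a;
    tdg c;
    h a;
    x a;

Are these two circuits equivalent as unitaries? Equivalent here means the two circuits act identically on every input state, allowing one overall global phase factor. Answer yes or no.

Yes, they are equivalent — the unitaries differ by at most a global phase.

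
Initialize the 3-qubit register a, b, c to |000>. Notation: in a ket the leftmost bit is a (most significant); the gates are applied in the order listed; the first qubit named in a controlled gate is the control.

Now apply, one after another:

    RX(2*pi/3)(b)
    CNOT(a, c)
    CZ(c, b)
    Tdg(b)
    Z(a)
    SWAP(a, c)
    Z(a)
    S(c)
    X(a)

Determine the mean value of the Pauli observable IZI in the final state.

The observable IZI averages to -1/2.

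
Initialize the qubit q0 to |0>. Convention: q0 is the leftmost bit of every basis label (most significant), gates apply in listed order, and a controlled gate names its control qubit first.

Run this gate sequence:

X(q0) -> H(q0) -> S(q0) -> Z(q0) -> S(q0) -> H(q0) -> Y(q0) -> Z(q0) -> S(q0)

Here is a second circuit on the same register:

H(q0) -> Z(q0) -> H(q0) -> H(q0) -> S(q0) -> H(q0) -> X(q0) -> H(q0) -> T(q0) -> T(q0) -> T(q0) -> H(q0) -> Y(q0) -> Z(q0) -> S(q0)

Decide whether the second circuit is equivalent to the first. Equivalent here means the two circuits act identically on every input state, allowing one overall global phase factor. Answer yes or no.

No, they are not equivalent — no single phase factor reconciles the two unitaries.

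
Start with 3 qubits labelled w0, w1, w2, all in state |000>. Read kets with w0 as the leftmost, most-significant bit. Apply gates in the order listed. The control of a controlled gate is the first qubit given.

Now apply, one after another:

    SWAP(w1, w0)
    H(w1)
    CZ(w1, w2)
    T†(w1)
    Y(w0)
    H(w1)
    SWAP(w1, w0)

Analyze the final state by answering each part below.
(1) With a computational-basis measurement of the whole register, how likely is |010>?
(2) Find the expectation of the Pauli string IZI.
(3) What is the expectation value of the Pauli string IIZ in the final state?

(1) The probability of measuring |010> is sqrt(2)/4 + 1/2.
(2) In the final state, IZI has expectation -1.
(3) In the final state, IIZ has expectation 1.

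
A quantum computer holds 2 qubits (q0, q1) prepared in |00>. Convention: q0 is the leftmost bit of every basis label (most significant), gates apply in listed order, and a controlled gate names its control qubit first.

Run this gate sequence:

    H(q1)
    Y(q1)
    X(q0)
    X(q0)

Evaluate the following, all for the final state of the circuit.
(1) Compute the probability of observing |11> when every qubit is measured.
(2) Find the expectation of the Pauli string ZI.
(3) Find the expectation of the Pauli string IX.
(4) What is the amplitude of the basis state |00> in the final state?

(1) The probability of measuring |11> is 0. Key observation: gates 3-4 undo each other exactly, leaving only the rest of the circuit to track.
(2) The expectation value of ZI is 1.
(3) In the final state, IX has expectation -1.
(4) |00> carries amplitude -sqrt(2)*I/2 in the final state.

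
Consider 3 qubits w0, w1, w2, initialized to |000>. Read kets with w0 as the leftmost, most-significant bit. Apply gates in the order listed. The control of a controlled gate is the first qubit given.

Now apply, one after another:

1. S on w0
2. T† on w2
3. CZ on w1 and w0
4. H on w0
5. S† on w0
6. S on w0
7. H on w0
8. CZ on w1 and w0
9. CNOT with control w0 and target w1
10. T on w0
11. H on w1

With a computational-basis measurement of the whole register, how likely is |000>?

The probability of measuring |000> is 1/2. Key observation: gates 3-8 undo each other exactly, leaving only the rest of the circuit to track.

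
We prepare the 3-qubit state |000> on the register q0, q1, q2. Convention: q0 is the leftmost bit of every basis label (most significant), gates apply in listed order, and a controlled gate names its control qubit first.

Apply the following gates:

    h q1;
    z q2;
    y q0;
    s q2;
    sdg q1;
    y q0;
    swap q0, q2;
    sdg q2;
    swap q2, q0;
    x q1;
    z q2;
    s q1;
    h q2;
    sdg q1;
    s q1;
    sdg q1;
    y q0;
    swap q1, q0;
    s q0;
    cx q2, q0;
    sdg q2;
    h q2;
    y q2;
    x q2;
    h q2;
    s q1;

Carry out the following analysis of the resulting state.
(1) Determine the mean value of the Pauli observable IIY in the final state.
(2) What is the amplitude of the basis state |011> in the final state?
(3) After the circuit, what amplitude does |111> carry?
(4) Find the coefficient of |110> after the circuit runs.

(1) The observable IIY averages to -1.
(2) The final state's coefficient on |011> equals -1/2.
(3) |111> carries amplitude 1/2 in the final state.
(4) The amplitude on |110> is I/2.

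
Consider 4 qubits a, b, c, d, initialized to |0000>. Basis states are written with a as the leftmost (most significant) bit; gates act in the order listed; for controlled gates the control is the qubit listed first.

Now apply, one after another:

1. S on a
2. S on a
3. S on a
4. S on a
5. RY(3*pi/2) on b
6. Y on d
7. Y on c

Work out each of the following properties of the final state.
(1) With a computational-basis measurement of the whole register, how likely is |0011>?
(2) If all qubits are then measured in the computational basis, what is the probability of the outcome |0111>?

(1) Outcome |0011> occurs with probability 1/2.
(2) Outcome |0111> occurs with probability 1/2.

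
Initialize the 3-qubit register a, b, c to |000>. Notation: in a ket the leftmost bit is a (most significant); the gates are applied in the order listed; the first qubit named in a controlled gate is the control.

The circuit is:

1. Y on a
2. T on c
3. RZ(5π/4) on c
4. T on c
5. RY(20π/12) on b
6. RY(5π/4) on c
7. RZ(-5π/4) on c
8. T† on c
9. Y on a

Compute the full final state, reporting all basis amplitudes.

After the circuit, the state carries amplitude sqrt(6 - 3*sqrt(2))/4 on |000>, -I*sqrt(3*sqrt(2) + 6)/4 on |001>, -sqrt(2 - sqrt(2))/4 on |010>, I*sqrt(sqrt(2) + 2)/4 on |011>, 0 on |100>, 0 on |101>, 0 on |110>, 0 on |111>.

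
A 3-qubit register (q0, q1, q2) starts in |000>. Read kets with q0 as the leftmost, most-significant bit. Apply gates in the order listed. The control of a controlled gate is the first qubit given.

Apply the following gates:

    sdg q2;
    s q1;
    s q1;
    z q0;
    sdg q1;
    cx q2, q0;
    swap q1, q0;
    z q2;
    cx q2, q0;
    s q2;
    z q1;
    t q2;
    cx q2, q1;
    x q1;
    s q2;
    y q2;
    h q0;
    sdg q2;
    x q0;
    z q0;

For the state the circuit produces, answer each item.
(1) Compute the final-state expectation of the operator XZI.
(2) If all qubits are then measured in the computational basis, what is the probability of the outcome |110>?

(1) The observable XZI averages to 1.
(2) A full measurement returns |110> with probability 0.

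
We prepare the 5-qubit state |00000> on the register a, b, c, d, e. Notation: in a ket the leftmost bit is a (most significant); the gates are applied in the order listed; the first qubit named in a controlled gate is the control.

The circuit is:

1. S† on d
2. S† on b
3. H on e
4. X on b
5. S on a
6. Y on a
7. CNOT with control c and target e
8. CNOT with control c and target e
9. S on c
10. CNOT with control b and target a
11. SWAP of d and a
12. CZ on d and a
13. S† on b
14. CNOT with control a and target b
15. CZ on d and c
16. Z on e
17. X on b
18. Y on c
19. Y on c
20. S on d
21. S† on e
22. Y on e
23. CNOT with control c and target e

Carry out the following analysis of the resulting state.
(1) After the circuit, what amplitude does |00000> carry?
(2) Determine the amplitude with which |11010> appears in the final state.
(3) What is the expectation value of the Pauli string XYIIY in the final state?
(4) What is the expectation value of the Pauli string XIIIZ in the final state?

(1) |00000> carries amplitude sqrt(2)/2 in the final state.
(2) |11010> carries amplitude 0 in the final state.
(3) In the final state, XYIIY has expectation 0.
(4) The observable XIIIZ averages to 0.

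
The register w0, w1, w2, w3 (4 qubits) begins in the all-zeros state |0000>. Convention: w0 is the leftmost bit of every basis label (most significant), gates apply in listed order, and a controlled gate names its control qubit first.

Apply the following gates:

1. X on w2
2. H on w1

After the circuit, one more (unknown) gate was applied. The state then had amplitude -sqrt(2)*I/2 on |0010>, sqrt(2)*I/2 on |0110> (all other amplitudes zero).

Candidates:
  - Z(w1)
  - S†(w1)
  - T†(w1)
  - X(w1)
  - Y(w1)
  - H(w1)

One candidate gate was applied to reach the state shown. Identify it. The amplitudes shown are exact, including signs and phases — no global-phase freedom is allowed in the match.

It was Y(w1) that produced the state shown.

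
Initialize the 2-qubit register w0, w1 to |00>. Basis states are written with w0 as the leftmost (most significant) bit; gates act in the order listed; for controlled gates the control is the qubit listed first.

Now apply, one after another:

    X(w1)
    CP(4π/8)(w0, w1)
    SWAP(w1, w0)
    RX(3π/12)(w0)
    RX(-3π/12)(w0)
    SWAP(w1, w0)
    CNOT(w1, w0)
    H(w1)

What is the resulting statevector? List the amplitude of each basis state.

The resulting statevector has amplitude 0 on |00>, 0 on |01>, sqrt(2)/2 on |10>, -sqrt(2)/2 on |11>.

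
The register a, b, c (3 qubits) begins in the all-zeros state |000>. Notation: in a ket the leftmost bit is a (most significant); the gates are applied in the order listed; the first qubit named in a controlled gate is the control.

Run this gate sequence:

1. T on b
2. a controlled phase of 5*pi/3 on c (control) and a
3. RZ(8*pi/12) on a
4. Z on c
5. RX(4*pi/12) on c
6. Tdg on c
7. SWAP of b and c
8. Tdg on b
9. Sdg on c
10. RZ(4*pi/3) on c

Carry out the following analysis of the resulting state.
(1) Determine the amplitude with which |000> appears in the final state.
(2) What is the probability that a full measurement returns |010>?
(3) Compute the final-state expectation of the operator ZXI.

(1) The amplitude on |000> is -sqrt(3)/2.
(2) The probability of measuring |010> is 1/4.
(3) The observable ZXI averages to -sqrt(3)/2.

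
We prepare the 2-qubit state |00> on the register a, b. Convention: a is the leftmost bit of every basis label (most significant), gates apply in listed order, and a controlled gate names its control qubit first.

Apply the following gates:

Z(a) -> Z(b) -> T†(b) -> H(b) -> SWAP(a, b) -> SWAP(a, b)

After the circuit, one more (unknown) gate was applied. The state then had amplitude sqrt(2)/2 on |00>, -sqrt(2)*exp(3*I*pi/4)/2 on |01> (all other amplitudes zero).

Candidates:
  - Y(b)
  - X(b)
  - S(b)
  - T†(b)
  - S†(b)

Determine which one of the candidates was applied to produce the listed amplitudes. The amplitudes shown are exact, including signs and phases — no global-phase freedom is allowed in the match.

The unique candidate consistent with the amplitudes is T†(b). Key observation: gates 5-6 undo each other exactly, leaving only the rest of the circuit to track.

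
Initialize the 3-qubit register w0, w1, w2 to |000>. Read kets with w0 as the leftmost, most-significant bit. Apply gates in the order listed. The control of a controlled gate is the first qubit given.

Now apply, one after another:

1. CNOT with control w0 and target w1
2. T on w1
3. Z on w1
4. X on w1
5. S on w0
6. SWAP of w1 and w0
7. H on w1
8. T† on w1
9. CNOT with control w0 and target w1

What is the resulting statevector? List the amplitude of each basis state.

The resulting statevector has amplitude -sqrt(2)*exp(3*I*pi/4)/2 on |100>, sqrt(2)/2 on |110>, and 0 on every other basis state.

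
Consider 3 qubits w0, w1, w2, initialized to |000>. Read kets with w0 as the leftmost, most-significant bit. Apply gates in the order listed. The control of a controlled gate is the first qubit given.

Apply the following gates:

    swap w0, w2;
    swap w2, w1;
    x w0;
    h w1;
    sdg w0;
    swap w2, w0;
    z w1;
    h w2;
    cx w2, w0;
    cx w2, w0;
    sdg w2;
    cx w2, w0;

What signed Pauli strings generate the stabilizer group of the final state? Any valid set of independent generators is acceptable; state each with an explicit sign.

One valid set of independent stabilizer generators is +XIY, -IXI, +ZIZ (any independent generating set of the same group is equally correct).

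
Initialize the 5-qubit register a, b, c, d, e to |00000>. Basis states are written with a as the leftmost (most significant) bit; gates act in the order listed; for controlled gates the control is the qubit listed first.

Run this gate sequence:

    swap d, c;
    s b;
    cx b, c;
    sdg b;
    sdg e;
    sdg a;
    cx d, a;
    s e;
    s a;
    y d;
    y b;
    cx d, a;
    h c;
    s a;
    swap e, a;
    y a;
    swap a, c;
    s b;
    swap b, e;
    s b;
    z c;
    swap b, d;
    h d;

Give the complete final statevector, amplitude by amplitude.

After the circuit, the state carries amplitude 1/2 on |01101>, -1/2 on |01111>, 1/2 on |11101>, -1/2 on |11111>, and 0 on every other basis state.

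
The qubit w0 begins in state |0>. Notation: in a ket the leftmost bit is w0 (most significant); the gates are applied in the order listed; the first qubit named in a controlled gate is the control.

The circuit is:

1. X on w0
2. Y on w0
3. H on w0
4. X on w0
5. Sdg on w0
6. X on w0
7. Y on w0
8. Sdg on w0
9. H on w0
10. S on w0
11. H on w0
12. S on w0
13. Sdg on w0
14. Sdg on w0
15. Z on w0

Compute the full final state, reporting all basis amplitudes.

The resulting statevector has amplitude -sqrt(2)/2 on |0>, -sqrt(2)*I/2 on |1>.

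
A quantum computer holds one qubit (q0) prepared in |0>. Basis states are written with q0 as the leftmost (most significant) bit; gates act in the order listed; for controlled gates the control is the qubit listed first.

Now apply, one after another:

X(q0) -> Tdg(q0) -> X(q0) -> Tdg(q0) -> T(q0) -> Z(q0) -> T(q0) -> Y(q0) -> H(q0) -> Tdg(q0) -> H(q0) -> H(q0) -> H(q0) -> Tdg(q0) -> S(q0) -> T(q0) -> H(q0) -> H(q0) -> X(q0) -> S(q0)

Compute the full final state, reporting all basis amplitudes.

The final amplitudes are exp(3*I*pi/4)/2 + I/2 on |0>, -I/2 + exp(3*I*pi/4)/2 on |1>.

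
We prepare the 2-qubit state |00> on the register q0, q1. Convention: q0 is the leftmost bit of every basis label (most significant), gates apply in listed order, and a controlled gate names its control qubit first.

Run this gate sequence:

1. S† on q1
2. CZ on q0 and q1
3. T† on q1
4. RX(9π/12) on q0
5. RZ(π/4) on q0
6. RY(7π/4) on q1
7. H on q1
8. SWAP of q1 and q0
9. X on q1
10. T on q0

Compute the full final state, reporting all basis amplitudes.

After the circuit, the state carries amplitude sqrt(2)*exp(5*I*pi/8)/4 on |00>, (2 - sqrt(2))*exp(7*I*pi/8)/4 on |01>, (sqrt(2) + 2)*exp(7*I*pi/8)/4 on |10>, -sqrt(2)*exp(I*pi/8)/4 on |11>.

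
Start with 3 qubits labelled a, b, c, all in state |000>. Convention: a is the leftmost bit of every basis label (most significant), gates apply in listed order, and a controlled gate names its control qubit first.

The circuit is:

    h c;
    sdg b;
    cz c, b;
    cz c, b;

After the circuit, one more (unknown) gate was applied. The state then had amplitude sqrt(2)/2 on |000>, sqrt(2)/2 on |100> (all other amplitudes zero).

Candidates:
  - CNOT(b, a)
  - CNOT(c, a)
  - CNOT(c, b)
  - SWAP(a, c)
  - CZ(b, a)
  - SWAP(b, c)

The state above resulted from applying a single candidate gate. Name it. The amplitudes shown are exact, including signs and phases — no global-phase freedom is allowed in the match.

It was SWAP(a, c) that produced the state shown. Key observation: the block from step 3 through step 4 cancels to the identity and can be dropped.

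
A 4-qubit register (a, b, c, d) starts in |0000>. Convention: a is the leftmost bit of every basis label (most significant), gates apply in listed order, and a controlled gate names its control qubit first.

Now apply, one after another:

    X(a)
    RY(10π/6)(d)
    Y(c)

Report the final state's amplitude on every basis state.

The resulting statevector has amplitude -sqrt(3)*I/2 on |1010>, I/2 on |1011>, and 0 on every other basis state.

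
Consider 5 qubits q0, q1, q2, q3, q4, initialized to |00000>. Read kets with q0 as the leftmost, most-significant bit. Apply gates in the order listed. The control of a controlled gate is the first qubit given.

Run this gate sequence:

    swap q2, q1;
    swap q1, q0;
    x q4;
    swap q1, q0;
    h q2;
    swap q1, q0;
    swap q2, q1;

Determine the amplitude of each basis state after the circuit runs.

The resulting statevector has amplitude sqrt(2)/2 on |00001>, sqrt(2)/2 on |01001>, and 0 on every other basis state.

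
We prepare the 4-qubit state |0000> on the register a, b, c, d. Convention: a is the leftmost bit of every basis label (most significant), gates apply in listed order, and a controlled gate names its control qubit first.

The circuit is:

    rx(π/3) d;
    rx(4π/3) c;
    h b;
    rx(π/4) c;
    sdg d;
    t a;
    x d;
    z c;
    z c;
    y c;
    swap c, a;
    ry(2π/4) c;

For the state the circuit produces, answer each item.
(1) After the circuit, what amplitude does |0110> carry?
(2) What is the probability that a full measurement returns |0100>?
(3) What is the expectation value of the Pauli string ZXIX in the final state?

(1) The final state's coefficient on |0110> equals -sqrt(2 - sqrt(2))/16 + sqrt(3*sqrt(2) + 6)/16.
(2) A full measurement returns |0100> with probability -sqrt(6)/128 + sqrt(2)/128 + 1/32.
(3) The expectation value of ZXIX is -sqrt(6)/8 + 3*sqrt(2)/8.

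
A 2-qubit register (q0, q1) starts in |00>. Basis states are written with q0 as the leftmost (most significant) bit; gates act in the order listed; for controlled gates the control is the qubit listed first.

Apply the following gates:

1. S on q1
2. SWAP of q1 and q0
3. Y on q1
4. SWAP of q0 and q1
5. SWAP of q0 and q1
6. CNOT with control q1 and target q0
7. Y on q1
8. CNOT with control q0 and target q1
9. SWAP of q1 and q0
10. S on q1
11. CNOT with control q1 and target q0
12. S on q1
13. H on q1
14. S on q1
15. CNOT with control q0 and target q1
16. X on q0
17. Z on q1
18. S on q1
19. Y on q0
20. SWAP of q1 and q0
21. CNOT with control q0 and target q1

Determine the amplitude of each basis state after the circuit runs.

After the circuit, the state carries amplitude sqrt(2)*I/2 on |00>, 0 on |01>, 0 on |10>, -sqrt(2)*I/2 on |11>.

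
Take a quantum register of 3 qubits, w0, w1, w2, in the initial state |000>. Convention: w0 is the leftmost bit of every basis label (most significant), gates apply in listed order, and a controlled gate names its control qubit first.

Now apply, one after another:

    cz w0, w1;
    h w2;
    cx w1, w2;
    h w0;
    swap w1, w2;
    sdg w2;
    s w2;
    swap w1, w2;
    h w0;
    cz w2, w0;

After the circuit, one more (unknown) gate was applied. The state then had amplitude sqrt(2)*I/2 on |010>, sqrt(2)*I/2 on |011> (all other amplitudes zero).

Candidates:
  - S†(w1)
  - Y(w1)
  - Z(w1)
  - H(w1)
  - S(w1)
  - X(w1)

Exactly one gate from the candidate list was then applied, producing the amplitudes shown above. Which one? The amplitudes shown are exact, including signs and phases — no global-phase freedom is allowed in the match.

It was Y(w1) that produced the state shown.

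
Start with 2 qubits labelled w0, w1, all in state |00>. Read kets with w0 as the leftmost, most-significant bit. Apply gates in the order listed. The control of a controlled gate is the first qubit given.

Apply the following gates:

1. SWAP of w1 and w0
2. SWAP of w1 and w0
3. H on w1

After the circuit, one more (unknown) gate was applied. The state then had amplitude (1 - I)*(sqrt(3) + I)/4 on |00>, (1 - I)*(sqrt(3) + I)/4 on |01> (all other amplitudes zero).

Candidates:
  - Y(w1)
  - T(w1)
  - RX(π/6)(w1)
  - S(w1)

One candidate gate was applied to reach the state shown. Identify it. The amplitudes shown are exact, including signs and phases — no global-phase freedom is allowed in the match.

It was RX(π/6)(w1) that produced the state shown.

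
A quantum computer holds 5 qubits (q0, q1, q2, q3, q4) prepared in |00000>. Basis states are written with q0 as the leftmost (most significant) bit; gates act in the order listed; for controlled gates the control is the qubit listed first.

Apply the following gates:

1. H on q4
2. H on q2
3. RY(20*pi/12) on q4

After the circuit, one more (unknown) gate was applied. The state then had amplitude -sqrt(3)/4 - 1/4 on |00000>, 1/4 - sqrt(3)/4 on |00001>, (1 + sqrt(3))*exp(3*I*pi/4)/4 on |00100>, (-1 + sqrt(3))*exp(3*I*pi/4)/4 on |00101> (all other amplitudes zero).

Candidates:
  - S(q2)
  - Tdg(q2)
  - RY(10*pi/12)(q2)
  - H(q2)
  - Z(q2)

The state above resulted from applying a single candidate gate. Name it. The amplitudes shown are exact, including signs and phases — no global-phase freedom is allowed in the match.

The applied gate was Tdg(q2).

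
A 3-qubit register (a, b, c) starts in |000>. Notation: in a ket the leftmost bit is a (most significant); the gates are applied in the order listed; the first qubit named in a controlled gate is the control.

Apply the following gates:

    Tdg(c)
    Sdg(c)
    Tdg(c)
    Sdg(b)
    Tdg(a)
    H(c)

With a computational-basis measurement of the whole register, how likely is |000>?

The probability of measuring |000> is 1/2.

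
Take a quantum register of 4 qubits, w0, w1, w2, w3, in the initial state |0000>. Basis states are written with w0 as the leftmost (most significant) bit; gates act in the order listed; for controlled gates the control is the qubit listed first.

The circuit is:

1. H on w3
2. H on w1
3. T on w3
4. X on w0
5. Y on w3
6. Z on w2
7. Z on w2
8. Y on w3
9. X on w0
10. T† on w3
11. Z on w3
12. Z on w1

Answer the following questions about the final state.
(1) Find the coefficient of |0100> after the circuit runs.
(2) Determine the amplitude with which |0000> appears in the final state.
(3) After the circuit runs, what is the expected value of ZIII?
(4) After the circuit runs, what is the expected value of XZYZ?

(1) |0100> carries amplitude -1/2 in the final state. Key observation: steps 3-10 multiply out to the identity, so the circuit reduces to the remaining gates.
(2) The amplitude on |0000> is 1/2.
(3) The observable ZIII averages to 1.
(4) In the final state, XZYZ has expectation 0.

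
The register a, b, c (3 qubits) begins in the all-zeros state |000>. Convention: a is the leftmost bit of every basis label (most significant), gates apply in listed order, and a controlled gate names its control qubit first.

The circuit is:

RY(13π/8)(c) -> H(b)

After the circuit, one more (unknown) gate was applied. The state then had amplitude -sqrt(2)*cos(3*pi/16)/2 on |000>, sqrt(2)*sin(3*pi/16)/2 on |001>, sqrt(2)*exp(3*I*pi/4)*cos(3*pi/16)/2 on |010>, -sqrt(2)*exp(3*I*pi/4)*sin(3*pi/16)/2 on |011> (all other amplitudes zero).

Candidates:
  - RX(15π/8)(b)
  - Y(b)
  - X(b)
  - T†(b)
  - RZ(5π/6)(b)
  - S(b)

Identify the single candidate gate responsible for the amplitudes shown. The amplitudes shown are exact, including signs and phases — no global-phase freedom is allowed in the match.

It was T†(b) that produced the state shown.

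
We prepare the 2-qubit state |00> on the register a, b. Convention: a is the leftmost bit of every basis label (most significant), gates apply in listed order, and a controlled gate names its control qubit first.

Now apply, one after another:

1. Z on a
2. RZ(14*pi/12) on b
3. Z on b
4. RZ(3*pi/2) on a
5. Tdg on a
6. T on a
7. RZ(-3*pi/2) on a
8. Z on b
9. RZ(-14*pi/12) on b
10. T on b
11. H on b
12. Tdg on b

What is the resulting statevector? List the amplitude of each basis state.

The resulting statevector has amplitude sqrt(2)/2 on |00>, -sqrt(2)*exp(3*I*pi/4)/2 on |01>, 0 on |10>, 0 on |11>. Key observation: gates 2-9 undo each other exactly, leaving only the rest of the circuit to track.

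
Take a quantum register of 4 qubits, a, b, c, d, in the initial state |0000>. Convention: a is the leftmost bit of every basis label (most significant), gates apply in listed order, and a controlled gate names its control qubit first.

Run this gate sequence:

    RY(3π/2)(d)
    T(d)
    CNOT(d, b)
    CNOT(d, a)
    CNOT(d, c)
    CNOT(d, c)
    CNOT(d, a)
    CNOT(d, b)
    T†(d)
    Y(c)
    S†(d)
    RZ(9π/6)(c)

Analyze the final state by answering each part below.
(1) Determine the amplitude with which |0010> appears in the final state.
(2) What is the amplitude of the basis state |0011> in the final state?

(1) |0010> carries amplitude sqrt(2)*exp(I*pi/4)/2 in the final state. Key observation: steps 2-9 multiply out to the identity, so the circuit reduces to the remaining gates.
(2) The amplitude on |0011> is sqrt(2)*exp(3*I*pi/4)/2.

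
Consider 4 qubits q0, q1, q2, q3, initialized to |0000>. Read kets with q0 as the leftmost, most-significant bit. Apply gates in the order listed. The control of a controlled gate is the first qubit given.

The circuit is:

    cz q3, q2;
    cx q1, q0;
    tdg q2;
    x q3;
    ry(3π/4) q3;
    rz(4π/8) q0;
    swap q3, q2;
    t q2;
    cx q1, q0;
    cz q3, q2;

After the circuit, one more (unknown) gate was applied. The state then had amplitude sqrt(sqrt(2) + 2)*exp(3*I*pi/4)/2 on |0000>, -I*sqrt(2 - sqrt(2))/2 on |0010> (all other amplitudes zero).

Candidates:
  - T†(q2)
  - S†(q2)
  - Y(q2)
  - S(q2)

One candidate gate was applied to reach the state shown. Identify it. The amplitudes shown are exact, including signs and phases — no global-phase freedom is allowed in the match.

The unique candidate consistent with the amplitudes is S†(q2).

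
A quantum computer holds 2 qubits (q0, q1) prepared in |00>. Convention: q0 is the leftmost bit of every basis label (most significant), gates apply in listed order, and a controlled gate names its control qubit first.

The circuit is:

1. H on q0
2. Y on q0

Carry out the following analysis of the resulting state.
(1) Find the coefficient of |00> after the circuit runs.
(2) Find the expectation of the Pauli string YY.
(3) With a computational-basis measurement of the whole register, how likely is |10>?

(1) The amplitude on |00> is -sqrt(2)*I/2.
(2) The observable YY averages to 0.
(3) Outcome |10> occurs with probability 1/2.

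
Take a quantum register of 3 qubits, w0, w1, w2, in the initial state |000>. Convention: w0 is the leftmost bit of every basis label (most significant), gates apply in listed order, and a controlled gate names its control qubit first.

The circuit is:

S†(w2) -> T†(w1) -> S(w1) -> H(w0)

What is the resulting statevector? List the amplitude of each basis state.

The final amplitudes are sqrt(2)/2 on |000>, sqrt(2)/2 on |100>, and 0 on every other basis state.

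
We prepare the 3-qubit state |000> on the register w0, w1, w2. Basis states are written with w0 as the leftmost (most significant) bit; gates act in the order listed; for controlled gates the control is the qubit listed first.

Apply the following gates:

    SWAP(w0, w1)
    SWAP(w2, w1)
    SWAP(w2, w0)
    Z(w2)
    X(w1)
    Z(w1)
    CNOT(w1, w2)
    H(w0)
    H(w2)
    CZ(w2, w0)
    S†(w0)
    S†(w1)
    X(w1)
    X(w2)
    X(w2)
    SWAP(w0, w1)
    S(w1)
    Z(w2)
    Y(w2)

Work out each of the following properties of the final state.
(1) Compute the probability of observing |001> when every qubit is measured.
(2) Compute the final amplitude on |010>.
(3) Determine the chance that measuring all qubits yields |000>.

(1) A full measurement returns |001> with probability 1/4.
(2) |010> carries amplitude -1/2 in the final state.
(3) A full measurement returns |000> with probability 1/4.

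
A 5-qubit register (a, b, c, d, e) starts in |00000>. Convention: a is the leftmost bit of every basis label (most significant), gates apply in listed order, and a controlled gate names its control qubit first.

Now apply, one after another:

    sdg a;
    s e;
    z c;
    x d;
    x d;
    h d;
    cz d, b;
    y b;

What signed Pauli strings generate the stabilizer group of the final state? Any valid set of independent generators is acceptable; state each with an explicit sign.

The final state is stabilized by the group generated by +IIIXI, +ZIIII, -IZIII, +IIZII, +IIIIZ; other independent generating sets are equally valid. Key observation: the block from step 4 through step 5 cancels to the identity and can be dropped.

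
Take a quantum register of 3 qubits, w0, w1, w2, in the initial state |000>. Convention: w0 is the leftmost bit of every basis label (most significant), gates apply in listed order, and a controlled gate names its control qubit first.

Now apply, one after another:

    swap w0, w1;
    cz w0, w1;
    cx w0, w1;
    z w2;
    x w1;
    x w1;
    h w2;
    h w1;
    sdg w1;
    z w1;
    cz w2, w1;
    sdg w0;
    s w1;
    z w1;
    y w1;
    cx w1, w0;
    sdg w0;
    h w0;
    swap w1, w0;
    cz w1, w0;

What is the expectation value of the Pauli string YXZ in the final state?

In the final state, YXZ has expectation 1. Key observation: the block from step 5 through step 6 cancels to the identity and can be dropped.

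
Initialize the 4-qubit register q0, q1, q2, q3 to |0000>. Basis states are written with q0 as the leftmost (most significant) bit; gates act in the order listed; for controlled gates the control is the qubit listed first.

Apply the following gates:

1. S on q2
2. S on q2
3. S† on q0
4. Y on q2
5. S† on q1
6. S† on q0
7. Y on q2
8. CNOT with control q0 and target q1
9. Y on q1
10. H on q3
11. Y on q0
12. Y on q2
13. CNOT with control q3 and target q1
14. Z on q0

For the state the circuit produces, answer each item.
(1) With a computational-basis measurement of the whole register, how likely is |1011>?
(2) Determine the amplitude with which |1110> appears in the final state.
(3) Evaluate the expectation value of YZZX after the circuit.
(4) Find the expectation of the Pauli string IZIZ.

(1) Outcome |1011> occurs with probability 1/2.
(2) The amplitude on |1110> is sqrt(2)*I/2.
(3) The expectation value of YZZX is 0.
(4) In the final state, IZIZ has expectation -1.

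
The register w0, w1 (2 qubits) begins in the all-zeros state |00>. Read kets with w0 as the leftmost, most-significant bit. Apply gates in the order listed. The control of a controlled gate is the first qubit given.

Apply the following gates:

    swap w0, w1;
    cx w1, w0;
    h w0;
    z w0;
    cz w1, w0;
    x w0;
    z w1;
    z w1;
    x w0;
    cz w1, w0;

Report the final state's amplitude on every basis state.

The resulting statevector has amplitude sqrt(2)/2 on |00>, 0 on |01>, -sqrt(2)/2 on |10>, 0 on |11>. Key observation: steps 5-10 multiply out to the identity, so the circuit reduces to the remaining gates.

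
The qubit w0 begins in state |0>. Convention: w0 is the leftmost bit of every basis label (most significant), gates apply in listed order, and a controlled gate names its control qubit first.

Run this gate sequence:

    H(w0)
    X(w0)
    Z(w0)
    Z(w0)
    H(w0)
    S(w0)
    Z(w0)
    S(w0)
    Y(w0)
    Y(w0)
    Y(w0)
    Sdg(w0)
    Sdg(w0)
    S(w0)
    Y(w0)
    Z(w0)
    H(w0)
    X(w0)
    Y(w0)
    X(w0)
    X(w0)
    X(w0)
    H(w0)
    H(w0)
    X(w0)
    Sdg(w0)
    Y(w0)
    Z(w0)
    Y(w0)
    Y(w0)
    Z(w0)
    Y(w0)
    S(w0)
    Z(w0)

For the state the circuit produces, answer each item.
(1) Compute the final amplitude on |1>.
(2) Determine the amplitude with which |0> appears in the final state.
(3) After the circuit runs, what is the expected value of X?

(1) The final state's coefficient on |1> equals -sqrt(2)/2. Key observation: gates 26-33 undo each other exactly, leaving only the rest of the circuit to track.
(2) |0> carries amplitude -sqrt(2)/2 in the final state.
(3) The expectation value of X is 1.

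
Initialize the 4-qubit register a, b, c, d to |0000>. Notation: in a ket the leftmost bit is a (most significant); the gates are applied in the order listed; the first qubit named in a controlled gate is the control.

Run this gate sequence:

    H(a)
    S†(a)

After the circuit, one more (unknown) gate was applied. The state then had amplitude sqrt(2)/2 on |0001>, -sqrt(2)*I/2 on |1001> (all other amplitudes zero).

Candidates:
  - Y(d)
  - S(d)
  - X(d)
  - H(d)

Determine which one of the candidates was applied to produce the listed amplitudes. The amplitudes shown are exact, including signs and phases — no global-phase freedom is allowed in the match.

The applied gate was X(d).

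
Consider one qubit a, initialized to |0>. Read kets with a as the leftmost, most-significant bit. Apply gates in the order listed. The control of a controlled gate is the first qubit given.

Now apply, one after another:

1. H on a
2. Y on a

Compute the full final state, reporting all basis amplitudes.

After the circuit, the state carries amplitude -sqrt(2)*I/2 on |0>, sqrt(2)*I/2 on |1>.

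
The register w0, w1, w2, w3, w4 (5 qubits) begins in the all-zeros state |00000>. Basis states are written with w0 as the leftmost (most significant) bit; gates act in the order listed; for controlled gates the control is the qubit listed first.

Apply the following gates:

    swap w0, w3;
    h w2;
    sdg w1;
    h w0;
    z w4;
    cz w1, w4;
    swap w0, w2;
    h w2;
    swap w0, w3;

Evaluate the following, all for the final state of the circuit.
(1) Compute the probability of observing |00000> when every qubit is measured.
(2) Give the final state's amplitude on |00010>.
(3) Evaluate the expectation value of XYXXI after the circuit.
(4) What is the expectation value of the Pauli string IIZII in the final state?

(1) Outcome |00000> occurs with probability 1/2.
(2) The amplitude on |00010> is sqrt(2)/2.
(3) In the final state, XYXXI has expectation 0.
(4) In the final state, IIZII has expectation 1.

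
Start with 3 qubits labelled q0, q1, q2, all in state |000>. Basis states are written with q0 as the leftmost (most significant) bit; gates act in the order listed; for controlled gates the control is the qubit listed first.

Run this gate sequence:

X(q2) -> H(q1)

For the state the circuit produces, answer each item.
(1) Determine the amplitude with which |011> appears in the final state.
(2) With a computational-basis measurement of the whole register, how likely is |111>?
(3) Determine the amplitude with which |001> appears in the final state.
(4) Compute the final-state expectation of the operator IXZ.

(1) |011> carries amplitude sqrt(2)/2 in the final state.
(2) The probability of measuring |111> is 0.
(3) The amplitude on |001> is sqrt(2)/2.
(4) In the final state, IXZ has expectation -1.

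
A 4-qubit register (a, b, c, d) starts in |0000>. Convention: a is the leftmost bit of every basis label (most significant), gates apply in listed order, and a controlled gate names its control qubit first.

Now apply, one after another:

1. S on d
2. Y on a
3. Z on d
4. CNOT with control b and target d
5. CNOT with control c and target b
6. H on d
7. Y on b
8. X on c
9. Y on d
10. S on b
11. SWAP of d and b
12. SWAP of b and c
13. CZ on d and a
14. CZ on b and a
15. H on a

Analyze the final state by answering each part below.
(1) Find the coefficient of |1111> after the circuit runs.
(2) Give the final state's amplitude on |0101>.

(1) |1111> carries amplitude -1/2 in the final state.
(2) |0101> carries amplitude -1/2 in the final state.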